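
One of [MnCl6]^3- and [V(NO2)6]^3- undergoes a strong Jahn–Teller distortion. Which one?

[MnCl6]^3-: Ligand charges: each chloride is −1. With an overall charge of −3 the manganese centre must be in the +3 oxidation state. Mn sits in group 7, so the d-electron count is 7 − 3 = 4. Chloride is a weak-field ligand for a first-row metal, so the complex is high-spin. The t₂g³e_g¹ (high-spin) configuration has an unevenly filled e_g set; the Jahn–Teller theorem predicts a tetragonal distortion (typically axial elongation) to lift the degeneracy.
[V(NO2)6]^3-: Each nitro (N-bound nitrite) is −1; balancing the −3 overall charge requires V(III). Vanadium is a group-5 element; V(III) is therefore d². The d² configuration leaves the e_g set evenly filled (or empty) — no strong Jahn–Teller driving force.

[MnCl6]^3-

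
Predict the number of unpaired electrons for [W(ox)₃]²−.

Each oxalate is −2; balancing the −2 overall charge requires W(IV).
W sits in group 6, so the d-electron count is 6 − 4 = 2.
Counting donor atoms: 3×oxalate (bidentate) → 6 donors. Coordination number = 6.
In an octahedral field the d² configuration is t₂g²e_g⁰ (only one arrangement possible), giving 2 unpaired electrons.

2 unpaired electrons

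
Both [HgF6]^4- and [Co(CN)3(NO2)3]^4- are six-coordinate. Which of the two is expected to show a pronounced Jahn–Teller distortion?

[Co(CN)3(NO2)3]^4-

[HgF6]^4-: Ligand charges: each fluoride is −1. With an overall charge of −4 the mercury centre must be in the +2 oxidation state. Mercury is a group-12 element; Hg(II) is therefore d¹⁰. The d¹⁰ configuration leaves the e_g set evenly filled (or empty) — no strong Jahn–Teller driving force.
[Co(CN)3(NO2)3]^4-: Each cyanide is −1; each nitro (N-bound nitrite) is −1; balancing the −4 overall charge requires Co(II). Group 9 minus oxidation state 2 gives a d⁷ configuration. Cyanide and nitro (N-bound nitrite) are strong-field ligands (high in the spectrochemical series) for a first-row metal, so the complex is low-spin. The t₂g⁶e_g¹ (low-spin) configuration has an unevenly filled e_g set; the Jahn–Teller theorem predicts a tetragonal distortion (typically axial elongation) to lift the degeneracy.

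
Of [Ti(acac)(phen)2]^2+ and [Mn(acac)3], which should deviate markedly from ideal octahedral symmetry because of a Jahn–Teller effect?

[Ti(acac)(phen)2]^2+: Each acetylacetonate is −1; 1,10-phenanthroline is neutral; balancing the +2 overall charge requires Ti(III). Group 4 minus oxidation state 3 gives a d¹ configuration. The d¹ configuration leaves the e_g set evenly filled (or empty) — no strong Jahn–Teller driving force.
[Mn(acac)3]: Ligand charges: each acetylacetonate is −1. With an overall charge of 0 the manganese centre must be in the +3 oxidation state. Manganese is a group-7 element; Mn(III) is therefore d⁴. Acetylacetonate is a weak-field ligand for a first-row metal, so the complex is high-spin. The t₂g³e_g¹ (high-spin) configuration has an unevenly filled e_g set; the Jahn–Teller theorem predicts a tetragonal distortion (typically axial elongation) to lift the degeneracy.

[Mn(acac)3]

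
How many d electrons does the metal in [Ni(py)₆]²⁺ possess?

d8

Summing ligand charges against the +2 overall charge gives an oxidation state of +2 for nickel.
Nickel is a group-10 element; Ni(II) is therefore d⁸.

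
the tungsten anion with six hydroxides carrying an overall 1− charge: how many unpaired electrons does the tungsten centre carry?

Summing ligand charges against the −1 overall charge gives an oxidation state of +5 for tungsten.
Group 6 minus oxidation state 5 gives a d¹ configuration.
In an octahedral field the d¹ configuration is t₂g¹e_g⁰ (only one arrangement possible), giving 1 unpaired electron.

1 unpaired electron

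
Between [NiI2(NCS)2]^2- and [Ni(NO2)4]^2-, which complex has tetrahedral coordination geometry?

For [NiI2(NCS)2]^2-: Summing ligand charges against the −2 overall charge gives an oxidation state of +2 for nickel. Group 10 minus oxidation state 2 gives a d⁸ configuration. Iodide and isothiocyanate are weak-field ligands. With weak-field ligands the CFSE gain from square planar is small, so a 3d d⁸ ion takes the sterically preferred tetrahedral geometry. → tetrahedral.
For [Ni(NO2)4]^2-: Ligand charges: each nitro (N-bound nitrite) is −1. With an overall charge of −2 the nickel centre must be in the +2 oxidation state. Ni sits in group 10, so the d-electron count is 10 − 2 = 8. Nitro (N-bound nitrite) is a strong-field ligand (high in the spectrochemical series). A 3d d⁸ ion with strong-field ligands gains enough CFSE to favour square planar over tetrahedral. → square planar.

[NiI2(NCS)2]^2-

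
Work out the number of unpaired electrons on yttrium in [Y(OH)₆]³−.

0

Ligand charges: each hydroxide is −1. With an overall charge of −3 the yttrium centre must be in the +3 oxidation state.
Yttrium is a group-3 element; Y(III) is therefore d⁰.
In an octahedral field the d⁰ configuration is t₂g⁰e_g⁰, giving 0 unpaired electrons.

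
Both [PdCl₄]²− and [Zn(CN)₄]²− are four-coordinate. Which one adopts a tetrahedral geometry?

For [PdCl₄]²−: Ligand charges: each chloride is −1. With an overall charge of −2 the palladium centre must be in the +2 oxidation state. Pd sits in group 10, so the d-electron count is 10 − 2 = 8. A 4d d⁸ ion has a large crystal-field splitting; square planar leaves the high-energy d_{x²−y²} orbital empty and maximises CFSE. → square planar.
For [Zn(CN)₄]²−: Ligand charges: each cyanide is −1. With an overall charge of −2 the zinc centre must be in the +2 oxidation state. Group 12 minus oxidation state 2 gives a d¹⁰ configuration. A d¹⁰ ion has no crystal-field stabilisation preference between square planar and tetrahedral, so four ligands adopt the sterically favoured tetrahedral geometry. → tetrahedral.

[Zn(CN)₄]²−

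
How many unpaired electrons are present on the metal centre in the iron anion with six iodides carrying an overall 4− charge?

4

Ligand charges: each iodide is −1. With an overall charge of −4 the iron centre must be in the +2 oxidation state.
Fe sits in group 8, so the d-electron count is 8 − 2 = 6.
The spin state decides the count: Iodide is a weak-field ligand for a first-row metal, so the complex is high-spin.
An octahedral high-spin d⁶ ion is t₂g⁴e_g², giving 4 unpaired electrons.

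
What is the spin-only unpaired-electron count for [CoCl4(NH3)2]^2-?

Summing ligand charges against the −2 overall charge gives an oxidation state of +2 for cobalt.
Cobalt is a group-9 element; Co(II) is therefore d⁷.
The spin state decides the count: Chloride is a weak-field ligand for a first-row metal, so the complex is high-spin.
An octahedral high-spin d⁷ ion is t₂g⁵e_g², giving 3 unpaired electrons.

3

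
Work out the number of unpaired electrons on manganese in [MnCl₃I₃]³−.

Summing ligand charges against the −3 overall charge gives an oxidation state of +3 for manganese.
Manganese is a group-7 element; Mn(III) is therefore d⁴.
The spin state decides the count: Chloride and iodide are weak-field ligands for a first-row metal, so the complex is high-spin.
An octahedral high-spin d⁴ ion is t₂g³e_g¹, giving 4 unpaired electrons.

4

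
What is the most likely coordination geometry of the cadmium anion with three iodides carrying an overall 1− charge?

trigonal planar

Summing ligand charges against the −1 overall charge gives an oxidation state of +2 for cadmium.
Group 12 minus oxidation state 2 gives a d¹⁰ configuration.
Coordination number: 3.
Three ligands around a d¹⁰ centre minimise repulsion in a trigonal-planar arrangement.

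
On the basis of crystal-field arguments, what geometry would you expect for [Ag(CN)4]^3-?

tetrahedral

Each cyanide is −1; balancing the −3 overall charge requires Ag(I).
Group 11 minus oxidation state 1 gives a d¹⁰ configuration.
Coordination number: 4.
A d¹⁰ ion has no crystal-field stabilisation preference between square planar and tetrahedral, so four ligands adopt the sterically favoured tetrahedral geometry.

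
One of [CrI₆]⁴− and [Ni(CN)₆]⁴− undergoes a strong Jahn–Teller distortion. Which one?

[CrI₆]⁴−

[CrI₆]⁴−: Each iodide is −1; balancing the −4 overall charge requires Cr(II). Group 6 minus oxidation state 2 gives a d⁴ configuration. Iodide is a weak-field ligand for a first-row metal, so the complex is high-spin. The t₂g³e_g¹ (high-spin) configuration has an unevenly filled e_g set; the Jahn–Teller theorem predicts a tetragonal distortion (typically axial elongation) to lift the degeneracy.
[Ni(CN)₆]⁴−: Each cyanide is −1; balancing the −4 overall charge requires Ni(II). Nickel is a group-10 element; Ni(II) is therefore d⁸. The d⁸ configuration leaves the e_g set evenly filled (or empty) — no strong Jahn–Teller driving force.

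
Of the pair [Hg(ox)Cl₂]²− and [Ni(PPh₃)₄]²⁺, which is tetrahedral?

[Hg(ox)Cl₂]²−

For [Hg(ox)Cl₂]²−: Summing ligand charges against the −2 overall charge gives an oxidation state of +2 for mercury. Group 12 minus oxidation state 2 gives a d¹⁰ configuration. A d¹⁰ ion has no crystal-field stabilisation preference between square planar and tetrahedral, so four ligands adopt the sterically favoured tetrahedral geometry. → tetrahedral.
For [Ni(PPh₃)₄]²⁺: Summing ligand charges against the +2 overall charge gives an oxidation state of +2 for nickel. Nickel is a group-10 element; Ni(II) is therefore d⁸. Triphenylphosphine is a strong-field ligand (high in the spectrochemical series). A 3d d⁸ ion with strong-field ligands gains enough CFSE to favour square planar over tetrahedral. → square planar.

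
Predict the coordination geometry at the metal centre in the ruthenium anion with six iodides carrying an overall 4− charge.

octahedral

Summing ligand charges against the −4 overall charge gives an oxidation state of +2 for ruthenium.
Ruthenium is a group-8 element; Ru(II) is therefore d⁶.
With 6 monodentate ligands the coordination number is 6.
Six donors around a single metal centre give an octahedral coordination sphere.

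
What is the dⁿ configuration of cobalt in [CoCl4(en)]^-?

d⁶

Each chloride is −1; ethylenediamine is neutral; balancing the −1 overall charge requires Co(III).
Cobalt is a group-9 element; Co(III) is therefore d⁶.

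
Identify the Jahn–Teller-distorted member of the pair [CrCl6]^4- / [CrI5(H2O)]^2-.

[CrCl6]^4-

[CrCl6]^4-: Ligand charges: each chloride is −1. With an overall charge of −4 the chromium centre must be in the +2 oxidation state. Group 6 minus oxidation state 2 gives a d⁴ configuration. Chloride is a weak-field ligand for a first-row metal, so the complex is high-spin. The t₂g³e_g¹ (high-spin) configuration has an unevenly filled e_g set; the Jahn–Teller theorem predicts a tetragonal distortion (typically axial elongation) to lift the degeneracy.
[CrI5(H2O)]^2-: Each iodide is −1; water is neutral; balancing the −2 overall charge requires Cr(III). Group 6 minus oxidation state 3 gives a d³ configuration. The d³ configuration leaves the e_g set evenly filled (or empty) — no strong Jahn–Teller driving force.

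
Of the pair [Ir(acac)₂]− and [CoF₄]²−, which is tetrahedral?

[CoF₄]²−

For [Ir(acac)₂]−: Summing ligand charges against the −1 overall charge gives an oxidation state of +1 for iridium. Group 9 minus oxidation state 1 gives a d⁸ configuration. A 5d d⁸ ion has a large crystal-field splitting; square planar leaves the high-energy d_{x²−y²} orbital empty and maximises CFSE. → square planar.
For [CoF₄]²−: Each fluoride is −1; balancing the −2 overall charge requires Co(II). Cobalt is a group-9 element; Co(II) is therefore d⁷. For a high-spin 3d d⁷ ion with weak-field ligands the small Δₜ gives little square-planar CFSE advantage, so four ligands adopt the sterically favoured tetrahedral geometry. → tetrahedral.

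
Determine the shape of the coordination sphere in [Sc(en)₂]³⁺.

tetrahedral

Ethylenediamine is neutral; balancing the +3 overall charge requires Sc(III).
Scandium is a group-3 element; Sc(III) is therefore d⁰.
Counting donor atoms: 2×ethylenediamine (bidentate) → 4 donors. Coordination number = 4.
A d⁰ ion has no crystal-field stabilisation preference between square planar and tetrahedral, so four ligands adopt the sterically favoured tetrahedral geometry.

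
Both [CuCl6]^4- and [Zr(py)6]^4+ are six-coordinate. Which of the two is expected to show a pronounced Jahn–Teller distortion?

[CuCl6]^4-: Ligand charges: each chloride is −1. With an overall charge of −4 the copper centre must be in the +2 oxidation state. Group 11 minus oxidation state 2 gives a d⁹ configuration. The t₂g⁶e_g³ configuration has an unevenly filled e_g set; the Jahn–Teller theorem predicts a tetragonal distortion (typically axial elongation) to lift the degeneracy.
[Zr(py)6]^4+: Ligand charges: pyridine is neutral. With an overall charge of +4 the zirconium centre must be in the +4 oxidation state. Zirconium is a group-4 element; Zr(IV) is therefore d⁰. The d⁰ configuration leaves the e_g set evenly filled (or empty) — no strong Jahn–Teller driving force.

[CuCl6]^4-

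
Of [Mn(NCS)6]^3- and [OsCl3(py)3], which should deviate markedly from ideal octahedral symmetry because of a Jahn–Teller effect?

[Mn(NCS)6]^3-: Ligand charges: each isothiocyanate is −1. With an overall charge of −3 the manganese centre must be in the +3 oxidation state. Group 7 minus oxidation state 3 gives a d⁴ configuration. Isothiocyanate is a weak-field ligand for a first-row metal, so the complex is high-spin. The t₂g³e_g¹ (high-spin) configuration has an unevenly filled e_g set; the Jahn–Teller theorem predicts a tetragonal distortion (typically axial elongation) to lift the degeneracy.
[OsCl3(py)3]: Summing ligand charges against the 0 overall charge gives an oxidation state of +3 for osmium. Os sits in group 8, so the d-electron count is 8 − 3 = 5. A 5d ion has a large Δₒ and is invariably low-spin. The d⁵ configuration leaves the e_g set evenly filled (or empty) — no strong Jahn–Teller driving force.

[Mn(NCS)6]^3-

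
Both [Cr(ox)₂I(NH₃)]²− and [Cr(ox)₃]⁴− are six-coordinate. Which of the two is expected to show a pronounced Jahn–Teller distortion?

[Cr(ox)₂I(NH₃)]²−: Summing ligand charges against the −2 overall charge gives an oxidation state of +3 for chromium. Cr sits in group 6, so the d-electron count is 6 − 3 = 3. The d³ configuration leaves the e_g set evenly filled (or empty) — no strong Jahn–Teller driving force.
[Cr(ox)₃]⁴−: Each oxalate is −2; balancing the −4 overall charge requires Cr(II). Chromium is a group-6 element; Cr(II) is therefore d⁴. Oxalate is a weak-field ligand for a first-row metal, so the complex is high-spin. The t₂g³e_g¹ (high-spin) configuration has an unevenly filled e_g set; the Jahn–Teller theorem predicts a tetragonal distortion (typically axial elongation) to lift the degeneracy.

[Cr(ox)₃]⁴−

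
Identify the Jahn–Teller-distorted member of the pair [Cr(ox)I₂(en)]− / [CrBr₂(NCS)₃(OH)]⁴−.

[Cr(ox)I₂(en)]−: Each oxalate is −2; each iodide is −1; ethylenediamine is neutral; balancing the −1 overall charge requires Cr(III). Group 6 minus oxidation state 3 gives a d³ configuration. The d³ configuration leaves the e_g set evenly filled (or empty) — no strong Jahn–Teller driving force.
[CrBr₂(NCS)₃(OH)]⁴−: Summing ligand charges against the −4 overall charge gives an oxidation state of +2 for chromium. Chromium is a group-6 element; Cr(II) is therefore d⁴. Bromide, hydroxide, and isothiocyanate are weak-field ligands for a first-row metal, so the complex is high-spin. The t₂g³e_g¹ (high-spin) configuration has an unevenly filled e_g set; the Jahn–Teller theorem predicts a tetragonal distortion (typically axial elongation) to lift the degeneracy.

[CrBr₂(NCS)₃(OH)]⁴−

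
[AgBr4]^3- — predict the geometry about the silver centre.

Ligand charges: each bromide is −1. With an overall charge of −3 the silver centre must be in the +1 oxidation state.
Ag sits in group 11, so the d-electron count is 11 − 1 = 10.
Coordination number: 4.
A d¹⁰ ion has no crystal-field stabilisation preference between square planar and tetrahedral, so four ligands adopt the sterically favoured tetrahedral geometry.

tetrahedral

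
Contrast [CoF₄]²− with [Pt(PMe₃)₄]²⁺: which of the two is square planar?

[Pt(PMe₃)₄]²⁺

For [CoF₄]²−: Ligand charges: each fluoride is −1. With an overall charge of −2 the cobalt centre must be in the +2 oxidation state. Group 9 minus oxidation state 2 gives a d⁷ configuration. For a high-spin 3d d⁷ ion with weak-field ligands the small Δₜ gives little square-planar CFSE advantage, so four ligands adopt the sterically favoured tetrahedral geometry. → tetrahedral.
For [Pt(PMe₃)₄]²⁺: Summing ligand charges against the +2 overall charge gives an oxidation state of +2 for platinum. Pt sits in group 10, so the d-electron count is 10 − 2 = 8. A 5d d⁸ ion has a large crystal-field splitting; square planar leaves the high-energy d_{x²−y²} orbital empty and maximises CFSE. → square planar.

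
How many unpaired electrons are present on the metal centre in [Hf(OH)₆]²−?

Summing ligand charges against the −2 overall charge gives an oxidation state of +4 for hafnium.
Group 4 minus oxidation state 4 gives a d⁰ configuration.
In an octahedral field the d⁰ configuration is t₂g⁰e_g⁰, giving 0 unpaired electrons.

0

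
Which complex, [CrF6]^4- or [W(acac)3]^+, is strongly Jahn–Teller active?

[CrF6]^4-: Summing ligand charges against the −4 overall charge gives an oxidation state of +2 for chromium. Group 6 minus oxidation state 2 gives a d⁴ configuration. Fluoride is a weak-field ligand for a first-row metal, so the complex is high-spin. The t₂g³e_g¹ (high-spin) configuration has an unevenly filled e_g set; the Jahn–Teller theorem predicts a tetragonal distortion (typically axial elongation) to lift the degeneracy.
[W(acac)3]^+: Each acetylacetonate is −1; balancing the +1 overall charge requires W(IV). Group 6 minus oxidation state 4 gives a d² configuration. The d² configuration leaves the e_g set evenly filled (or empty) — no strong Jahn–Teller driving force.

[CrF6]^4-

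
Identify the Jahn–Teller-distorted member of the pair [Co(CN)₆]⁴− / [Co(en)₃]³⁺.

[Co(CN)₆]⁴−: Ligand charges: each cyanide is −1. With an overall charge of −4 the cobalt centre must be in the +2 oxidation state. Cobalt is a group-9 element; Co(II) is therefore d⁷. Cyanide is a strong-field ligand (high in the spectrochemical series) for a first-row metal, so the complex is low-spin. The t₂g⁶e_g¹ (low-spin) configuration has an unevenly filled e_g set; the Jahn–Teller theorem predicts a tetragonal distortion (typically axial elongation) to lift the degeneracy.
[Co(en)₃]³⁺: Summing ligand charges against the +3 overall charge gives an oxidation state of +3 for cobalt. Group 9 minus oxidation state 3 gives a d⁶ configuration. Co(III) has an exceptionally large octahedral splitting and is low-spin with essentially every ligand except fluoride. The d⁶ configuration leaves the e_g set evenly filled (or empty) — no strong Jahn–Teller driving force.

[Co(CN)₆]⁴−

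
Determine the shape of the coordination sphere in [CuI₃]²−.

Ligand charges: each iodide is −1. With an overall charge of −2 the copper centre must be in the +1 oxidation state.
Group 11 minus oxidation state 1 gives a d¹⁰ configuration.
With 3 monodentate ligands the coordination number is 3.
Three ligands around a d¹⁰ centre minimise repulsion in a trigonal-planar arrangement.

trigonal planar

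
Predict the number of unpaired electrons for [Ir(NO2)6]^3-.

0

Summing ligand charges against the −3 overall charge gives an oxidation state of +3 for iridium.
Group 9 minus oxidation state 3 gives a d⁶ configuration.
The spin state decides the count: a 5d ion has a large Δₒ and is invariably low-spin.
An octahedral low-spin d⁶ ion is t₂g⁶e_g⁰, giving 0 unpaired electrons.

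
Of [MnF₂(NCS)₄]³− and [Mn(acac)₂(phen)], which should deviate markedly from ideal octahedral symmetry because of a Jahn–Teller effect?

[MnF₂(NCS)₄]³−

[MnF₂(NCS)₄]³−: Ligand charges: each fluoride is −1; each isothiocyanate is −1. With an overall charge of −3 the manganese centre must be in the +3 oxidation state. Mn sits in group 7, so the d-electron count is 7 − 3 = 4. Fluoride and isothiocyanate are weak-field ligands for a first-row metal, so the complex is high-spin. The t₂g³e_g¹ (high-spin) configuration has an unevenly filled e_g set; the Jahn–Teller theorem predicts a tetragonal distortion (typically axial elongation) to lift the degeneracy.
[Mn(acac)₂(phen)]: Summing ligand charges against the 0 overall charge gives an oxidation state of +2 for manganese. Mn sits in group 7, so the d-electron count is 7 − 2 = 5. Acetylacetonate is a weak-field ligand for a first-row metal, so the complex is high-spin. The d⁵ configuration leaves the e_g set evenly filled (or empty) — no strong Jahn–Teller driving force.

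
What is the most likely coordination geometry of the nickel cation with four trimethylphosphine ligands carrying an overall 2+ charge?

Summing ligand charges against the +2 overall charge gives an oxidation state of +2 for nickel.
Group 10 minus oxidation state 2 gives a d⁸ configuration.
Coordination number: 4.
Trimethylphosphine is a strong-field ligand (high in the spectrochemical series).
A 3d d⁸ ion with strong-field ligands gains enough CFSE to favour square planar over tetrahedral.

square planar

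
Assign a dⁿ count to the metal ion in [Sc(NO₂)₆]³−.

Ligand charges: each nitro (N-bound nitrite) is −1. With an overall charge of −3 the scandium centre must be in the +3 oxidation state.
Group 3 minus oxidation state 3 gives a d⁰ configuration.

d0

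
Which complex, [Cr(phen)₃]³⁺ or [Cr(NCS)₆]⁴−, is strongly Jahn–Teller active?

[Cr(NCS)₆]⁴−

[Cr(phen)₃]³⁺: Ligand charges: 1,10-phenanthroline is neutral. With an overall charge of +3 the chromium centre must be in the +3 oxidation state. Group 6 minus oxidation state 3 gives a d³ configuration. The d³ configuration leaves the e_g set evenly filled (or empty) — no strong Jahn–Teller driving force.
[Cr(NCS)₆]⁴−: Ligand charges: each isothiocyanate is −1. With an overall charge of −4 the chromium centre must be in the +2 oxidation state. Group 6 minus oxidation state 2 gives a d⁴ configuration. Isothiocyanate is a weak-field ligand for a first-row metal, so the complex is high-spin. The t₂g³e_g¹ (high-spin) configuration has an unevenly filled e_g set; the Jahn–Teller theorem predicts a tetragonal distortion (typically axial elongation) to lift the degeneracy.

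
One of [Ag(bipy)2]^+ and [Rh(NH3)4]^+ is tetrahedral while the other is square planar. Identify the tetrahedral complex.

For [Ag(bipy)2]^+: Summing ligand charges against the +1 overall charge gives an oxidation state of +1 for silver. Group 11 minus oxidation state 1 gives a d¹⁰ configuration. A d¹⁰ ion has no crystal-field stabilisation preference between square planar and tetrahedral, so four ligands adopt the sterically favoured tetrahedral geometry. → tetrahedral.
For [Rh(NH3)4]^+: Ammonia is neutral; balancing the +1 overall charge requires Rh(I). Group 9 minus oxidation state 1 gives a d⁸ configuration. A 4d d⁸ ion has a large crystal-field splitting; square planar leaves the high-energy d_{x²−y²} orbital empty and maximises CFSE. → square planar.

[Ag(bipy)2]^+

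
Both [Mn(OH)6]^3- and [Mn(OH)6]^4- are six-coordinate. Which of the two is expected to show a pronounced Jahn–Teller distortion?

[Mn(OH)6]^3-: Summing ligand charges against the −3 overall charge gives an oxidation state of +3 for manganese. Mn sits in group 7, so the d-electron count is 7 − 3 = 4. Hydroxide is a weak-field ligand for a first-row metal, so the complex is high-spin. The t₂g³e_g¹ (high-spin) configuration has an unevenly filled e_g set; the Jahn–Teller theorem predicts a tetragonal distortion (typically axial elongation) to lift the degeneracy.
[Mn(OH)6]^4-: Ligand charges: each hydroxide is −1. With an overall charge of −4 the manganese centre must be in the +2 oxidation state. Manganese is a group-7 element; Mn(II) is therefore d⁵. Hydroxide is a weak-field ligand for a first-row metal, so the complex is high-spin. The d⁵ configuration leaves the e_g set evenly filled (or empty) — no strong Jahn–Teller driving force.

[Mn(OH)6]^3-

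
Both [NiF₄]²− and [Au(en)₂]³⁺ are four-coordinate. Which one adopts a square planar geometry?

For [NiF₄]²−: Ligand charges: each fluoride is −1. With an overall charge of −2 the nickel centre must be in the +2 oxidation state. Group 10 minus oxidation state 2 gives a d⁸ configuration. Fluoride is a weak-field ligand. With weak-field ligands the CFSE gain from square planar is small, so a 3d d⁸ ion takes the sterically preferred tetrahedral geometry. → tetrahedral.
For [Au(en)₂]³⁺: Summing ligand charges against the +3 overall charge gives an oxidation state of +3 for gold. Group 11 minus oxidation state 3 gives a d⁸ configuration. A 5d d⁸ ion has a large crystal-field splitting; square planar leaves the high-energy d_{x²−y²} orbital empty and maximises CFSE. → square planar.

[Au(en)₂]³⁺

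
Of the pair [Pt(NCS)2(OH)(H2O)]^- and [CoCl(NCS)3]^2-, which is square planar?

For [Pt(NCS)2(OH)(H2O)]^-: Summing ligand charges against the −1 overall charge gives an oxidation state of +2 for platinum. Group 10 minus oxidation state 2 gives a d⁸ configuration. A 5d d⁸ ion has a large crystal-field splitting; square planar leaves the high-energy d_{x²−y²} orbital empty and maximises CFSE. → square planar.
For [CoCl(NCS)3]^2-: Ligand charges: each chloride is −1; each isothiocyanate is −1. With an overall charge of −2 the cobalt centre must be in the +2 oxidation state. Co sits in group 9, so the d-electron count is 9 − 2 = 7. For a high-spin 3d d⁷ ion with weak-field ligands the small Δₜ gives little square-planar CFSE advantage, so four ligands adopt the sterically favoured tetrahedral geometry. → tetrahedral.

[Pt(NCS)2(OH)(H2O)]^-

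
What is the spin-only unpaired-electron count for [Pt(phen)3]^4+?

Ligand charges: 1,10-phenanthroline is neutral. With an overall charge of +4 the platinum centre must be in the +4 oxidation state.
Group 10 minus oxidation state 4 gives a d⁶ configuration.
Counting donor atoms: 3×1,10-phenanthroline (bidentate) → 6 donors. Coordination number = 6.
The spin state decides the count: a 5d ion has a large Δₒ and is invariably low-spin.
An octahedral low-spin d⁶ ion is t₂g⁶e_g⁰, giving 0 unpaired electrons.

0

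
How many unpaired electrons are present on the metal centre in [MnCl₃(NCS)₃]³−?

Each chloride is −1; each isothiocyanate is −1; balancing the −3 overall charge requires Mn(III).
Manganese is a group-7 element; Mn(III) is therefore d⁴.
The spin state decides the count: Chloride and isothiocyanate are weak-field ligands for a first-row metal, so the complex is high-spin.
An octahedral high-spin d⁴ ion is t₂g³e_g¹, giving 4 unpaired electrons.

4 unpaired electrons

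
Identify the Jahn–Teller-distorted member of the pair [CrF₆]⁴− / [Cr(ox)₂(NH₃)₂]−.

[CrF₆]⁴−

[CrF₆]⁴−: Each fluoride is −1; balancing the −4 overall charge requires Cr(II). Group 6 minus oxidation state 2 gives a d⁴ configuration. Fluoride is a weak-field ligand for a first-row metal, so the complex is high-spin. The t₂g³e_g¹ (high-spin) configuration has an unevenly filled e_g set; the Jahn–Teller theorem predicts a tetragonal distortion (typically axial elongation) to lift the degeneracy.
[Cr(ox)₂(NH₃)₂]−: Summing ligand charges against the −1 overall charge gives an oxidation state of +3 for chromium. Group 6 minus oxidation state 3 gives a d³ configuration. The d³ configuration leaves the e_g set evenly filled (or empty) — no strong Jahn–Teller driving force.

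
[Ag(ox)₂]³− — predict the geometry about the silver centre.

Summing ligand charges against the −3 overall charge gives an oxidation state of +1 for silver.
Group 11 minus oxidation state 1 gives a d¹⁰ configuration.
Counting donor atoms: 2×oxalate (bidentate) → 4 donors. Coordination number = 4.
A d¹⁰ ion has no crystal-field stabilisation preference between square planar and tetrahedral, so four ligands adopt the sterically favoured tetrahedral geometry.

tetrahedral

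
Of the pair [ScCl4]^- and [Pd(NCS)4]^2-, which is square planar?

[Pd(NCS)4]^2-

For [ScCl4]^-: Ligand charges: each chloride is −1. With an overall charge of −1 the scandium centre must be in the +3 oxidation state. Scandium is a group-3 element; Sc(III) is therefore d⁰. A d⁰ ion has no crystal-field stabilisation preference between square planar and tetrahedral, so four ligands adopt the sterically favoured tetrahedral geometry. → tetrahedral.
For [Pd(NCS)4]^2-: Ligand charges: each isothiocyanate is −1. With an overall charge of −2 the palladium centre must be in the +2 oxidation state. Palladium is a group-10 element; Pd(II) is therefore d⁸. A 4d d⁸ ion has a large crystal-field splitting; square planar leaves the high-energy d_{x²−y²} orbital empty and maximises CFSE. → square planar.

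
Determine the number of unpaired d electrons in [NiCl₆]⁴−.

Summing ligand charges against the −4 overall charge gives an oxidation state of +2 for nickel.
Group 10 minus oxidation state 2 gives a d⁸ configuration.
In an octahedral field the d⁸ configuration is t₂g⁶e_g² (only one arrangement possible), giving 2 unpaired electrons.

2 unpaired electrons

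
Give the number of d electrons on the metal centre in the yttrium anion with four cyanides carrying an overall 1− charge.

d0

Each cyanide is −1; balancing the −1 overall charge requires Y(III).
Group 3 minus oxidation state 3 gives a d⁰ configuration.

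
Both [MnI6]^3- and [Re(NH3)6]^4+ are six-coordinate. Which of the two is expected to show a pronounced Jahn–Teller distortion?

[MnI6]^3-: Summing ligand charges against the −3 overall charge gives an oxidation state of +3 for manganese. Group 7 minus oxidation state 3 gives a d⁴ configuration. Iodide is a weak-field ligand for a first-row metal, so the complex is high-spin. The t₂g³e_g¹ (high-spin) configuration has an unevenly filled e_g set; the Jahn–Teller theorem predicts a tetragonal distortion (typically axial elongation) to lift the degeneracy.
[Re(NH3)6]^4+: Ligand charges: ammonia is neutral. With an overall charge of +4 the rhenium centre must be in the +4 oxidation state. Group 7 minus oxidation state 4 gives a d³ configuration. The d³ configuration leaves the e_g set evenly filled (or empty) — no strong Jahn–Teller driving force.

[MnI6]^3-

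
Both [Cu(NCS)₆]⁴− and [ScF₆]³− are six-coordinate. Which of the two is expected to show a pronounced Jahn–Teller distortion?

[Cu(NCS)₆]⁴−

[Cu(NCS)₆]⁴−: Summing ligand charges against the −4 overall charge gives an oxidation state of +2 for copper. Group 11 minus oxidation state 2 gives a d⁹ configuration. The t₂g⁶e_g³ configuration has an unevenly filled e_g set; the Jahn–Teller theorem predicts a tetragonal distortion (typically axial elongation) to lift the degeneracy.
[ScF₆]³−: Ligand charges: each fluoride is −1. With an overall charge of −3 the scandium centre must be in the +3 oxidation state. Scandium is a group-3 element; Sc(III) is therefore d⁰. The d⁰ configuration leaves the e_g set evenly filled (or empty) — no strong Jahn–Teller driving force.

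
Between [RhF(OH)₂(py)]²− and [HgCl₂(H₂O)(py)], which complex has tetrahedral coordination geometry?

[HgCl₂(H₂O)(py)]

For [RhF(OH)₂(py)]²−: Each fluoride is −1; each hydroxide is −1; pyridine is neutral; balancing the −2 overall charge requires Rh(I). Rh sits in group 9, so the d-electron count is 9 − 1 = 8. A 4d d⁸ ion has a large crystal-field splitting; square planar leaves the high-energy d_{x²−y²} orbital empty and maximises CFSE. → square planar.
For [HgCl₂(H₂O)(py)]: Each chloride is −1; water is neutral; pyridine is neutral; balancing the 0 overall charge requires Hg(II). Group 12 minus oxidation state 2 gives a d¹⁰ configuration. A d¹⁰ ion has no crystal-field stabilisation preference between square planar and tetrahedral, so four ligands adopt the sterically favoured tetrahedral geometry. → tetrahedral.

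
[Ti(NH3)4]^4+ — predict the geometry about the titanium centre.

tetrahedral

Summing ligand charges against the +4 overall charge gives an oxidation state of +4 for titanium.
Ti sits in group 4, so the d-electron count is 4 − 4 = 0.
Coordination number: 4.
A d⁰ ion has no crystal-field stabilisation preference between square planar and tetrahedral, so four ligands adopt the sterically favoured tetrahedral geometry.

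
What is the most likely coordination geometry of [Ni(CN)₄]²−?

Ligand charges: each cyanide is −1. With an overall charge of −2 the nickel centre must be in the +2 oxidation state.
Group 10 minus oxidation state 2 gives a d⁸ configuration.
Coordination number: 4.
Cyanide is a strong-field ligand (high in the spectrochemical series).
A 3d d⁸ ion with strong-field ligands gains enough CFSE to favour square planar over tetrahedral.

square planar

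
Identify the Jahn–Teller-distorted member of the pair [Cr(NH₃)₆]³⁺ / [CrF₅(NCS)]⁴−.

[CrF₅(NCS)]⁴−

[Cr(NH₃)₆]³⁺: Summing ligand charges against the +3 overall charge gives an oxidation state of +3 for chromium. Cr sits in group 6, so the d-electron count is 6 − 3 = 3. The d³ configuration leaves the e_g set evenly filled (or empty) — no strong Jahn–Teller driving force.
[CrF₅(NCS)]⁴−: Each fluoride is −1; each isothiocyanate is −1; balancing the −4 overall charge requires Cr(II). Group 6 minus oxidation state 2 gives a d⁴ configuration. Fluoride and isothiocyanate are weak-field ligands for a first-row metal, so the complex is high-spin. The t₂g³e_g¹ (high-spin) configuration has an unevenly filled e_g set; the Jahn–Teller theorem predicts a tetragonal distortion (typically axial elongation) to lift the degeneracy.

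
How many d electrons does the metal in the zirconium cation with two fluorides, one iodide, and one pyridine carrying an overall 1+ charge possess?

Each fluoride is −1; each iodide is −1; pyridine is neutral; balancing the +1 overall charge requires Zr(IV).
Zr sits in group 4, so the d-electron count is 4 − 4 = 0.

d⁰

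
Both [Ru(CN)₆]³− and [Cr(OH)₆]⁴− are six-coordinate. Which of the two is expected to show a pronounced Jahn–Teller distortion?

[Cr(OH)₆]⁴−

[Ru(CN)₆]³−: Ligand charges: each cyanide is −1. With an overall charge of −3 the ruthenium centre must be in the +3 oxidation state. Ruthenium is a group-8 element; Ru(III) is therefore d⁵. A 4d ion has a large Δₒ and is invariably low-spin. The d⁵ configuration leaves the e_g set evenly filled (or empty) — no strong Jahn–Teller driving force.
[Cr(OH)₆]⁴−: Each hydroxide is −1; balancing the −4 overall charge requires Cr(II). Cr sits in group 6, so the d-electron count is 6 − 2 = 4. Hydroxide is a weak-field ligand for a first-row metal, so the complex is high-spin. The t₂g³e_g¹ (high-spin) configuration has an unevenly filled e_g set; the Jahn–Teller theorem predicts a tetragonal distortion (typically axial elongation) to lift the degeneracy.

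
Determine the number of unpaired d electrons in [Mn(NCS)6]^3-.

4

Each isothiocyanate is −1; balancing the −3 overall charge requires Mn(III).
Group 7 minus oxidation state 3 gives a d⁴ configuration.
The spin state decides the count: Isothiocyanate is a weak-field ligand for a first-row metal, so the complex is high-spin.
An octahedral high-spin d⁴ ion is t₂g³e_g¹, giving 4 unpaired electrons.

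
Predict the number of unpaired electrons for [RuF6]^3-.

Each fluoride is −1; balancing the −3 overall charge requires Ru(III).
Group 8 minus oxidation state 3 gives a d⁵ configuration.
The spin state decides the count: a 4d ion has a large Δₒ and is invariably low-spin.
An octahedral low-spin d⁵ ion is t₂g⁵e_g⁰, giving 1 unpaired electron.

1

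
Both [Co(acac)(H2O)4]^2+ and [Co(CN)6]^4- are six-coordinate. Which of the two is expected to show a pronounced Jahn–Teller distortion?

[Co(acac)(H2O)4]^2+: Summing ligand charges against the +2 overall charge gives an oxidation state of +3 for cobalt. Group 9 minus oxidation state 3 gives a d⁶ configuration. Co(III) has an exceptionally large octahedral splitting and is low-spin with essentially every ligand except fluoride. The d⁶ configuration leaves the e_g set evenly filled (or empty) — no strong Jahn–Teller driving force.
[Co(CN)6]^4-: Summing ligand charges against the −4 overall charge gives an oxidation state of +2 for cobalt. Group 9 minus oxidation state 2 gives a d⁷ configuration. Cyanide is a strong-field ligand (high in the spectrochemical series) for a first-row metal, so the complex is low-spin. The t₂g⁶e_g¹ (low-spin) configuration has an unevenly filled e_g set; the Jahn–Teller theorem predicts a tetragonal distortion (typically axial elongation) to lift the degeneracy.

[Co(CN)6]^4-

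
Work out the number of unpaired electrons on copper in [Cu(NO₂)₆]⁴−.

1

Summing ligand charges against the −4 overall charge gives an oxidation state of +2 for copper.
Group 11 minus oxidation state 2 gives a d⁹ configuration.
In an octahedral field the d⁹ configuration is t₂g⁶e_g³ (only one arrangement possible), giving 1 unpaired electron.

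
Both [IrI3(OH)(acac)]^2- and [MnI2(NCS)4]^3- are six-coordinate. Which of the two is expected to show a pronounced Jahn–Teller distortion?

[MnI2(NCS)4]^3-

[IrI3(OH)(acac)]^2-: Ligand charges: each iodide is −1; each hydroxide is −1; each acetylacetonate is −1. With an overall charge of −2 the iridium centre must be in the +3 oxidation state. Ir sits in group 9, so the d-electron count is 9 − 3 = 6. A 5d ion has a large Δₒ and is invariably low-spin. The d⁶ configuration leaves the e_g set evenly filled (or empty) — no strong Jahn–Teller driving force.
[MnI2(NCS)4]^3-: Ligand charges: each iodide is −1; each isothiocyanate is −1. With an overall charge of −3 the manganese centre must be in the +3 oxidation state. Manganese is a group-7 element; Mn(III) is therefore d⁴. Iodide and isothiocyanate are weak-field ligands for a first-row metal, so the complex is high-spin. The t₂g³e_g¹ (high-spin) configuration has an unevenly filled e_g set; the Jahn–Teller theorem predicts a tetragonal distortion (typically axial elongation) to lift the degeneracy.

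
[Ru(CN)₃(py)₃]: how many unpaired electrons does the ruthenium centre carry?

1 unpaired electron

Each cyanide is −1; pyridine is neutral; balancing the 0 overall charge requires Ru(III).
Group 8 minus oxidation state 3 gives a d⁵ configuration.
The spin state decides the count: a 4d ion has a large Δₒ and is invariably low-spin.
An octahedral low-spin d⁵ ion is t₂g⁵e_g⁰, giving 1 unpaired electron.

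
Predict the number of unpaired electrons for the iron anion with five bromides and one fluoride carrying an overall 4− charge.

Summing ligand charges against the −4 overall charge gives an oxidation state of +2 for iron.
Fe sits in group 8, so the d-electron count is 8 − 2 = 6.
The spin state decides the count: Bromide and fluoride are weak-field ligands for a first-row metal, so the complex is high-spin.
An octahedral high-spin d⁶ ion is t₂g⁴e_g², giving 4 unpaired electrons.

4 unpaired electrons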